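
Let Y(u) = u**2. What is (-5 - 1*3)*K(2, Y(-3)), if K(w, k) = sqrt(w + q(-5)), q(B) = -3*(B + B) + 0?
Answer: -32*sqrt(2) ≈ -45.255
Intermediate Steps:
q(B) = -6*B (q(B) = -6*B + 0 = -6*B)
K(w, k) = sqrt(30 + w) (K(w, k) = sqrt(w - 6*(-5)) = sqrt(w + 30) = sqrt(30 + w))
(-5 - 1*3)*K(2, Y(-3)) = (-5 - 1*3)*sqrt(30 + 2) = (-5 - 3)*sqrt(32) = -32*sqrt(2)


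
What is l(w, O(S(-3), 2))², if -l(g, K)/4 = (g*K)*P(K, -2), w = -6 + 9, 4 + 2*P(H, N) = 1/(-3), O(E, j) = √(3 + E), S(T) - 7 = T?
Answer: 4732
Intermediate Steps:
S(T) = 7 + T
P(H, N) = -13/6 (P(H, N) = -2 + (½)/(-3) = -2 + (½)*(-⅓) = -2 - ⅙ = -13/6)
w = 3
l(g, K) = 26*K*g/3 (l(g, K) = -4*g*K*(-13)/6 = -4*K*g*(-13)/6 = -(-26)*K*g/3 = 26*K*g/3)
l(w, O(S(-3), 2))² = ((26/3)*√(3 + (7 - 3))*3)² = ((26/3)*√(3 + 4)*3)² = ((26/3)*√7*3)² = (26*√7)² = 4732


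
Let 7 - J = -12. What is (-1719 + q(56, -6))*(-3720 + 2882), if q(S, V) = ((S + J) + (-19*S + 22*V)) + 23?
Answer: 2360646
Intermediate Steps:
J = 19 (J = 7 - 1*(-12) = 7 + 12 = 19)
q(S, V) = 42 - 18*S + 22*V (q(S, V) = ((S + 19) + (-19*S + 22*V)) + 23 = ((19 + S) + (-19*S + 22*V)) + 23 = (19 - 18*S + 22*V) + 23 = 42 - 18*S + 22*V)
(-1719 + q(56, -6))*(-3720 + 2882) = (-1719 + (42 - 18*56 + 22*(-6)))*(-3720 + 2882) = (-1719 + (42 - 1008 - 132))*(-838) = (-1719 - 1098)*(-838) = -2817*(-838) = 2360646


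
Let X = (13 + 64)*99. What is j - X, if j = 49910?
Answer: 42287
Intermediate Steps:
X = 7623 (X = 77*99 = 7623)
j - X = 49910 - 1*7623 = 49910 - 7623 = 42287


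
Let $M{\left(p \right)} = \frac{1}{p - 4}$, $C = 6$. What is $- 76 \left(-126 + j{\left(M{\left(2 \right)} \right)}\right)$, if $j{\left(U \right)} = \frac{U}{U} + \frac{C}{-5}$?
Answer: $\frac{47956}{5} \approx 9591.2$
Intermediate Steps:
$M{\left(p \right)} = \frac{1}{-4 + p}$
$j{\left(U \right)} = - \frac{1}{5}$ ($j{\left(U \right)} = \frac{U}{U} + \frac{6}{-5} = 1 + 6 \left(- \frac{1}{5}\right) = 1 - \frac{6}{5} = - \frac{1}{5}$)
$- 76 \left(-126 + j{\left(M{\left(2 \right)} \right)}\right) = - 76 \left(-126 - \frac{1}{5}\right) = \left(-76\right) \left(- \frac{631}{5}\right) = \frac{47956}{5}$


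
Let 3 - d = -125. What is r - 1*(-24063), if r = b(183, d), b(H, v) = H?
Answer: 24246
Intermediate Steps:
d = 128 (d = 3 - 1*(-125) = 3 + 125 = 128)
r = 183
r - 1*(-24063) = 183 - 1*(-24063) = 183 + 24063 = 24246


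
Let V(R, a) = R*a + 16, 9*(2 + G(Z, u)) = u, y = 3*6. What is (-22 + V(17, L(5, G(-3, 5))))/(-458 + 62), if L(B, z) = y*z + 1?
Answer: 431/396 ≈ 1.0884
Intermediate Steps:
y = 18
G(Z, u) = -2 + u/9
L(B, z) = 1 + 18*z (L(B, z) = 18*z + 1 = 1 + 18*z)
V(R, a) = 16 + R*a
(-22 + V(17, L(5, G(-3, 5))))/(-458 + 62) = (-22 + (16 + 17*(1 + 18*(-2 + (1/9)*5))))/(-458 + 62) = (-22 + (16 + 17*(1 + 18*(-2 + 5/9))))/(-396) = (-22 + (16 + 17*(1 + 18*(-13/9))))*(-1/396) = (-22 + (16 + 17*(1 - 26)))*(-1/396) = (-22 + (16 + 17*(-25)))*(-1/396) = (-22 + (16 - 425))*(-1/396) = (-22 - 409)*(-1/396) = -431*(-1/396) = 431/396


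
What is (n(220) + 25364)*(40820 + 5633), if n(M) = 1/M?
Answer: 23564682063/20 ≈ 1.1782e+9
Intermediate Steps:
(n(220) + 25364)*(40820 + 5633) = (1/220 + 25364)*(40820 + 5633) = (1/220 + 25364)*46453 = (5580081/220)*46453 = 23564682063/20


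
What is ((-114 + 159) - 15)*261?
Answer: 7830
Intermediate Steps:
((-114 + 159) - 15)*261 = (45 - 15)*261 = 30*261 = 7830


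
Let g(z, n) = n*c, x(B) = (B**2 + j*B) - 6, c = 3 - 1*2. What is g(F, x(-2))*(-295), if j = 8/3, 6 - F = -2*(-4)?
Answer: 6490/3 ≈ 2163.3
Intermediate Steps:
c = 1 (c = 3 - 2 = 1)
F = -2 (F = 6 - (-2)*(-4) = 6 - 1*8 = 6 - 8 = -2)
j = 8/3 (j = 8*(1/3) = 8/3 ≈ 2.6667)
x(B) = -6 + B**2 + 8*B/3 (x(B) = (B**2 + 8*B/3) - 6 = -6 + B**2 + 8*B/3)
g(z, n) = n (g(z, n) = n*1 = n)
g(F, x(-2))*(-295) = (-6 + (-2)**2 + (8/3)*(-2))*(-295) = (-6 + 4 - 16/3)*(-295) = -22/3*(-295) = 6490/3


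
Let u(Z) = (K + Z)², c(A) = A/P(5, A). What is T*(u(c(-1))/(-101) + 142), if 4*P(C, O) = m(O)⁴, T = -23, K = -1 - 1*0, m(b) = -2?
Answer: -5277281/1616 ≈ -3265.6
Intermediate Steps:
K = -1 (K = -1 + 0 = -1)
P(C, O) = 4 (P(C, O) = (¼)*(-2)⁴ = (¼)*16 = 4)
c(A) = A/4
u(Z) = (-1 + Z)²
T*(u(c(-1))/(-101) + 142) = -23*((-1 + (¼)*(-1))²/(-101) + 142) = -23*((-1 - ¼)²*(-1/101) + 142) = -23*((-5/4)²*(-1/101) + 142) = -23*((25/16)*(-1/101) + 142) = -23*(-25/1616 + 142) = -23*229447/1616 = -5277281/1616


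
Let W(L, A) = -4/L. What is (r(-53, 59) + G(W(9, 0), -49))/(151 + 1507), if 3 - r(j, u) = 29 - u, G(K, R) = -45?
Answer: -6/829 ≈ -0.0072376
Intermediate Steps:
r(j, u) = -26 + u (r(j, u) = 3 - (29 - u) = 3 + (-29 + u) = -26 + u)
(r(-53, 59) + G(W(9, 0), -49))/(151 + 1507) = ((-26 + 59) - 45)/(151 + 1507) = (33 - 45)/1658 = -12*1/1658 = -6/829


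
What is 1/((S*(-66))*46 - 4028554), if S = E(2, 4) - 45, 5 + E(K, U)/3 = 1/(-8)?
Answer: -2/7690511 ≈ -2.6006e-7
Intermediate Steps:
E(K, U) = -123/8 (E(K, U) = -15 + 3/(-8) = -15 + 3*(-1/8) = -15 - 3/8 = -123/8)
S = -483/8 (S = -123/8 - 45 = -483/8 ≈ -60.375)
1/((S*(-66))*46 - 4028554) = 1/(-483/8*(-66)*46 - 4028554) = 1/((15939/4)*46 - 4028554) = 1/(366597/2 - 4028554) = 1/(-7690511/2) = -2/7690511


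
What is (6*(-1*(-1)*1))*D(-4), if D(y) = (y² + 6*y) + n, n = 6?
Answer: -12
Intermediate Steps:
D(y) = 6 + y² + 6*y (D(y) = (y² + 6*y) + 6 = 6 + y² + 6*y)
(6*(-1*(-1)*1))*D(-4) = (6*(-1*(-1)*1))*(6 + (-4)² + 6*(-4)) = (6*(1*1))*(6 + 16 - 24) = (6*1)*(-2) = 6*(-2) = -12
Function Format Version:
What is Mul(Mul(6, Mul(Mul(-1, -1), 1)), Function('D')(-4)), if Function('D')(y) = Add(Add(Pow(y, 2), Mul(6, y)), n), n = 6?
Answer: -12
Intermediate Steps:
Function('D')(y) = Add(6, Pow(y, 2), Mul(6, y)) (Function('D')(y) = Add(Add(Pow(y, 2), Mul(6, y)), 6) = Add(6, Pow(y, 2), Mul(6, y)))
Mul(Mul(6, Mul(Mul(-1, -1), 1)), Function('D')(-4)) = Mul(Mul(6, Mul(Mul(-1, -1), 1)), Add(6, Pow(-4, 2), Mul(6, -4))) = Mul(Mul(6, Mul(1, 1)), Add(6, 16, -24)) = Mul(Mul(6, 1), -2) = Mul(6, -2) = -12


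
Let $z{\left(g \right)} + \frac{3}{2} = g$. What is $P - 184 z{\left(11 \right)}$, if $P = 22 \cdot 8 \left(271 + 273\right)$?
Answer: $93996$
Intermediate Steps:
$z{\left(g \right)} = - \frac{3}{2} + g$
$P = 95744$ ($P = 176 \cdot 544 = 95744$)
$P - 184 z{\left(11 \right)} = 95744 - 184 \left(- \frac{3}{2} + 11\right) = 95744 - 184 \cdot \frac{19}{2} = 95744 - 1748 = 93996$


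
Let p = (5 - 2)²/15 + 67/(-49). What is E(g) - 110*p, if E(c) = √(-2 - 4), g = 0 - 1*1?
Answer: 4136/49 + I*√6 ≈ 84.408 + 2.4495*I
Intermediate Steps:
g = -1 (g = 0 - 1 = -1)
E(c) = I*√6 (E(c) = √(-6) = I*√6)
p = -188/245 (p = 3²*(1/15) + 67*(-1/49) = 9*(1/15) - 67/49 = ⅗ - 67/49 = -188/245 ≈ -0.76735)
E(g) - 110*p = I*√6 - 110*(-188/245) = I*√6 + 4136/49 = 4136/49 + I*√6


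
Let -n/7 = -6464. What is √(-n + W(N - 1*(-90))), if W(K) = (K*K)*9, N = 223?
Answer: 11*√6913 ≈ 914.59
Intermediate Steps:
n = 45248 (n = -7*(-6464) = 45248)
W(K) = 9*K² (W(K) = K²*9 = 9*K²)
√(-n + W(N - 1*(-90))) = √(-1*45248 + 9*(223 - 1*(-90))²) = √(-45248 + 9*(223 + 90)²) = √(-45248 + 9*313²) = √(-45248 + 9*97969) = √(-45248 + 881721) = √836473 = 11*√6913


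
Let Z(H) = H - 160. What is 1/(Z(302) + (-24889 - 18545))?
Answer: -1/43292 ≈ -2.3099e-5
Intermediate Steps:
Z(H) = -160 + H
1/(Z(302) + (-24889 - 18545)) = 1/((-160 + 302) + (-24889 - 18545)) = 1/(142 - 43434) = 1/(-43292) = -1/43292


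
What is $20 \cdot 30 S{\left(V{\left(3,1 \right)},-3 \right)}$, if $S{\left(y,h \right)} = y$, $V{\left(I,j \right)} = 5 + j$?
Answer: $3600$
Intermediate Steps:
$20 \cdot 30 S{\left(V{\left(3,1 \right)},-3 \right)} = 20 \cdot 30 \left(5 + 1\right) = 600 \cdot 6 = 3600$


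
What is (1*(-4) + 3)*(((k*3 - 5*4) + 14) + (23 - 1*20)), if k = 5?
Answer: -12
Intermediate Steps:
(1*(-4) + 3)*(((k*3 - 5*4) + 14) + (23 - 1*20)) = (1*(-4) + 3)*(((5*3 - 5*4) + 14) + (23 - 1*20)) = (-4 + 3)*(((15 - 20) + 14) + (23 - 20)) = -((-5 + 14) + 3) = -(9 + 3) = -1*12 = -12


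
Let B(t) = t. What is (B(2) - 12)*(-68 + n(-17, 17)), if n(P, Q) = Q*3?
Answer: 170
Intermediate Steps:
n(P, Q) = 3*Q
(B(2) - 12)*(-68 + n(-17, 17)) = (2 - 12)*(-68 + 3*17) = -10*(-68 + 51) = -10*(-17) = 170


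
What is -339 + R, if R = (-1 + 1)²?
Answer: -339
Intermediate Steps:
R = 0 (R = 0² = 0)
-339 + R = -339 + 0 = -339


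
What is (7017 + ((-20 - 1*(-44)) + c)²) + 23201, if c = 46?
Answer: 35118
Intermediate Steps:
(7017 + ((-20 - 1*(-44)) + c)²) + 23201 = (7017 + ((-20 - 1*(-44)) + 46)²) + 23201 = (7017 + ((-20 + 44) + 46)²) + 23201 = (7017 + (24 + 46)²) + 23201 = (7017 + 70²) + 23201 = (7017 + 4900) + 23201 = 11917 + 23201 = 35118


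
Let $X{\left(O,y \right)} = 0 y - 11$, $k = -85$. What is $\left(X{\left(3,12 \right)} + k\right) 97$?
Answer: $-9312$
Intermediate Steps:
$X{\left(O,y \right)} = -11$ ($X{\left(O,y \right)} = 0 - 11 = -11$)
$\left(X{\left(3,12 \right)} + k\right) 97 = \left(-11 - 85\right) 97 = \left(-96\right) 97 = -9312$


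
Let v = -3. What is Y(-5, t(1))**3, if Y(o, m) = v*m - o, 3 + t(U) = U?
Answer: 1331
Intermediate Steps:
t(U) = -3 + U
Y(o, m) = -o - 3*m (Y(o, m) = -3*m - o = -o - 3*m)
Y(-5, t(1))**3 = (-1*(-5) - 3*(-3 + 1))**3 = (5 - 3*(-2))**3 = (5 + 6)**3 = 11**3 = 1331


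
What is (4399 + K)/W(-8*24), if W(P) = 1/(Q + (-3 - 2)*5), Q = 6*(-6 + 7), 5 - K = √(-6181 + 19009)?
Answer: -83676 + 38*√3207 ≈ -81524.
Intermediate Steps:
K = 5 - 2*√3207 (K = 5 - √(-6181 + 19009) = 5 - √12828 = 5 - 2*√3207 ≈ -108.26)
Q = 6 (Q = 6*1 = 6)
W(P) = -1/19 (W(P) = 1/(6 + (-3 - 2)*5) = 1/(6 - 5*5) = 1/(6 - 25) = 1/(-19) = -1/19)
(4399 + K)/W(-8*24) = (4399 + (5 - 2*√3207))/(-1/19) = (4404 - 2*√3207)*(-19) = -83676 + 38*√3207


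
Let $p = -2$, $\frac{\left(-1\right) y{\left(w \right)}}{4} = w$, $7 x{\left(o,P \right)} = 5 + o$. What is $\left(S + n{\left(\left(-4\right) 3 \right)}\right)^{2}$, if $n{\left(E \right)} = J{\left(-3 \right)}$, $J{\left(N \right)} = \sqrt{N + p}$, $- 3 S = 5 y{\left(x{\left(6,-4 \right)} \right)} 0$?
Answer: $-5$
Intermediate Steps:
$x{\left(o,P \right)} = \frac{5}{7} + \frac{o}{7}$ ($x{\left(o,P \right)} = \frac{5 + o}{7} = \frac{5}{7} + \frac{o}{7}$)
$y{\left(w \right)} = - 4 w$
$S = 0$ ($S = - \frac{5 \left(- 4 \left(\frac{5}{7} + \frac{1}{7} \cdot 6\right)\right) 0}{3} = - \frac{5 \left(- 4 \left(\frac{5}{7} + \frac{6}{7}\right)\right) 0}{3} = - \frac{5 \left(\left(-4\right) \frac{11}{7}\right) 0}{3} = - \frac{5 \left(- \frac{44}{7}\right) 0}{3} = - \frac{\left(- \frac{220}{7}\right) 0}{3} = \left(- \frac{1}{3}\right) 0 = 0$)
$J{\left(N \right)} = \sqrt{-2 + N}$ ($J{\left(N \right)} = \sqrt{N - 2} = \sqrt{-2 + N}$)
$n{\left(E \right)} = i \sqrt{5}$ ($n{\left(E \right)} = \sqrt{-2 - 3} = \sqrt{-5} = i \sqrt{5}$)
$\left(S + n{\left(\left(-4\right) 3 \right)}\right)^{2} = \left(0 + i \sqrt{5}\right)^{2} = \left(i \sqrt{5}\right)^{2} = -5$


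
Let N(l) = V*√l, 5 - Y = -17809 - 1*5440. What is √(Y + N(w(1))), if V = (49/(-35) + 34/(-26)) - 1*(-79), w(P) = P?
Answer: √98570485/65 ≈ 152.74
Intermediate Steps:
Y = 23254 (Y = 5 - (-17809 - 1*5440) = 5 - (-17809 - 5440) = 5 - 1*(-23249) = 5 + 23249 = 23254)
V = 4959/65 (V = (49*(-1/35) + 34*(-1/26)) + 79 = (-7/5 - 17/13) + 79 = -176/65 + 79 = 4959/65 ≈ 76.292)
N(l) = 4959*√l/65
√(Y + N(w(1))) = √(23254 + 4959*√1/65) = √(23254 + (4959/65)*1) = √(23254 + 4959/65) = √(1516469/65) = √98570485/65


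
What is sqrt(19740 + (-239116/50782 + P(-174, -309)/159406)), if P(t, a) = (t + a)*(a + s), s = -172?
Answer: sqrt(1913188876490582210690)/311344442 ≈ 140.49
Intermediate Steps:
P(t, a) = (-172 + a)*(a + t) (P(t, a) = (t + a)*(a - 172) = (a + t)*(-172 + a) = (-172 + a)*(a + t))
sqrt(19740 + (-239116/50782 + P(-174, -309)/159406)) = sqrt(19740 + (-239116/50782 + ((-309)**2 - 172*(-309) - 172*(-174) - 309*(-174))/159406)) = sqrt(19740 + (-239116*1/50782 + (95481 + 53148 + 29928 + 53766)*(1/159406))) = sqrt(19740 + (-119558/25391 + 232323*(1/159406))) = sqrt(19740 + (-119558/25391 + 17871/12262)) = sqrt(19740 - 1012257635/311344442) = sqrt(6144927027445/311344442) = sqrt(1913188876490582210690)/311344442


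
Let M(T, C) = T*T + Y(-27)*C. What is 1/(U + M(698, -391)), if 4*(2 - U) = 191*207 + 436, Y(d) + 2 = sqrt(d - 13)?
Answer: 7647916/3655761540281 + 12512*I*sqrt(10)/3655761540281 ≈ 2.092e-6 + 1.0823e-8*I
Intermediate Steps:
Y(d) = -2 + sqrt(-13 + d) (Y(d) = -2 + sqrt(d - 13) = -2 + sqrt(-13 + d))
U = -39965/4 (U = 2 - (191*207 + 436)/4 = 2 - (39537 + 436)/4 = 2 - 1/4*39973 = 2 - 39973/4 = -39965/4 ≈ -9991.3)
M(T, C) = T**2 + C*(-2 + 2*I*sqrt(10)) (M(T, C) = T*T + (-2 + sqrt(-13 - 27))*C = T**2 + (-2 + sqrt(-40))*C = T**2 + (-2 + 2*I*sqrt(10))*C = T**2 + C*(-2 + 2*I*sqrt(10)))
1/(U + M(698, -391)) = 1/(-39965/4 + (698**2 - 2*(-391)*(1 - I*sqrt(10)))) = 1/(-39965/4 + (487204 + (782 - 782*I*sqrt(10)))) = 1/(-39965/4 + (487986 - 782*I*sqrt(10))) = 1/(1911979/4 - 782*I*sqrt(10))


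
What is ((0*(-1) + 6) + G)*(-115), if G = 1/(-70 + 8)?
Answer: -42665/62 ≈ -688.15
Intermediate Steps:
G = -1/62 (G = 1/(-62) = -1/62 ≈ -0.016129)
((0*(-1) + 6) + G)*(-115) = ((0*(-1) + 6) - 1/62)*(-115) = ((0 + 6) - 1/62)*(-115) = (6 - 1/62)*(-115) = (371/62)*(-115) = -42665/62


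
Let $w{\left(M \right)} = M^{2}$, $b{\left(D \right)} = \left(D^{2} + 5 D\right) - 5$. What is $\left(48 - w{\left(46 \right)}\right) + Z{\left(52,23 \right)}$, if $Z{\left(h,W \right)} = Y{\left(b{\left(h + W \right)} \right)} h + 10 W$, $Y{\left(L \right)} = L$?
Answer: $309902$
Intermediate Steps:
$b{\left(D \right)} = -5 + D^{2} + 5 D$
$Z{\left(h,W \right)} = 10 W + h \left(-5 + \left(W + h\right)^{2} + 5 W + 5 h\right)$ ($Z{\left(h,W \right)} = \left(-5 + \left(h + W\right)^{2} + 5 \left(h + W\right)\right) h + 10 W = \left(-5 + \left(W + h\right)^{2} + 5 \left(W + h\right)\right) h + 10 W = \left(-5 + \left(W + h\right)^{2} + \left(5 W + 5 h\right)\right) h + 10 W = \left(-5 + \left(W + h\right)^{2} + 5 W + 5 h\right) h + 10 W = h \left(-5 + \left(W + h\right)^{2} + 5 W + 5 h\right) + 10 W = 10 W + h \left(-5 + \left(W + h\right)^{2} + 5 W + 5 h\right)$)
$\left(48 - w{\left(46 \right)}\right) + Z{\left(52,23 \right)} = \left(48 - 46^{2}\right) + \left(10 \cdot 23 + 52 \left(-5 + \left(23 + 52\right)^{2} + 5 \cdot 23 + 5 \cdot 52\right)\right) = \left(48 - 2116\right) + \left(230 + 52 \left(-5 + 75^{2} + 115 + 260\right)\right) = \left(48 - 2116\right) + \left(230 + 52 \left(-5 + 5625 + 115 + 260\right)\right) = -2068 + \left(230 + 52 \cdot 5995\right) = -2068 + \left(230 + 311740\right) = -2068 + 311970 = 309902$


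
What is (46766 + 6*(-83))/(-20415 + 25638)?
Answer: 46268/5223 ≈ 8.8585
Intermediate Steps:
(46766 + 6*(-83))/(-20415 + 25638) = (46766 - 498)/5223 = 46268*(1/5223) = 46268/5223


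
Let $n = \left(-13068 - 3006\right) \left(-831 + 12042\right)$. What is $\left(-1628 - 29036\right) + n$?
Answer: $-180236278$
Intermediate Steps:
$n = -180205614$ ($n = \left(-16074\right) 11211 = -180205614$)
$\left(-1628 - 29036\right) + n = \left(-1628 - 29036\right) - 180205614 = -30664 - 180205614 = -180236278$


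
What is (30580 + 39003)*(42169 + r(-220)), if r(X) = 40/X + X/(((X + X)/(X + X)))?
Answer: 32108170771/11 ≈ 2.9189e+9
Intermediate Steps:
r(X) = X + 40/X (r(X) = 40/X + X/(((2*X)/((2*X)))) = 40/X + X/(((2*X)*(1/(2*X)))) = 40/X + X/1 = 40/X + X*1 = 40/X + X = X + 40/X)
(30580 + 39003)*(42169 + r(-220)) = (30580 + 39003)*(42169 + (-220 + 40/(-220))) = 69583*(42169 + (-220 + 40*(-1/220))) = 69583*(42169 + (-220 - 2/11)) = 69583*(42169 - 2422/11) = 69583*(461437/11) = 32108170771/11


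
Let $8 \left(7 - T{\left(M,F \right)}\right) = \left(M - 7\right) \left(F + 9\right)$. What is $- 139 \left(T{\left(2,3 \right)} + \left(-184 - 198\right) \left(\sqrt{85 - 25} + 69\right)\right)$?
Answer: $\frac{7323493}{2} + 106196 \sqrt{15} \approx 4.073 \cdot 10^{6}$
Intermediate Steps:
$T{\left(M,F \right)} = 7 - \frac{\left(-7 + M\right) \left(9 + F\right)}{8}$ ($T{\left(M,F \right)} = 7 - \frac{\left(M - 7\right) \left(F + 9\right)}{8} = 7 - \frac{\left(-7 + M\right) \left(9 + F\right)}{8}$)
$- 139 \left(T{\left(2,3 \right)} + \left(-184 - 198\right) \left(\sqrt{85 - 25} + 69\right)\right) = - 139 \left(\left(\frac{119}{8} - \frac{9}{4} + \frac{7}{8} \cdot 3 - \frac{3}{8} \cdot 2\right) + \left(-184 - 198\right) \left(\sqrt{85 - 25} + 69\right)\right) = - 139 \left(\left(\frac{119}{8} - \frac{9}{4} + \frac{21}{8} - \frac{3}{4}\right) - 382 \left(\sqrt{60} + 69\right)\right) = - 139 \left(\frac{29}{2} - 382 \left(2 \sqrt{15} + 69\right)\right) = - 139 \left(\frac{29}{2} - 382 \left(69 + 2 \sqrt{15}\right)\right) = - 139 \left(\frac{29}{2} - \left(26358 + 764 \sqrt{15}\right)\right) = - 139 \left(- \frac{52687}{2} - 764 \sqrt{15}\right) = \frac{7323493}{2} + 106196 \sqrt{15}$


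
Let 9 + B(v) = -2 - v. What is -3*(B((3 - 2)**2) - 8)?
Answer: 60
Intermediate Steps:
B(v) = -11 - v (B(v) = -9 + (-2 - v) = -11 - v)
-3*(B((3 - 2)**2) - 8) = -3*((-11 - (3 - 2)**2) - 8) = -3*((-11 - 1*1**2) - 8) = -3*((-11 - 1*1) - 8) = -3*((-11 - 1) - 8) = -3*(-12 - 8) = -3*(-20) = 60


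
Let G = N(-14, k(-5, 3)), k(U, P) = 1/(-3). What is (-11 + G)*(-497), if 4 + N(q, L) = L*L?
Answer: 66598/9 ≈ 7399.8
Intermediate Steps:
k(U, P) = -⅓
N(q, L) = -4 + L² (N(q, L) = -4 + L*L = -4 + L²)
G = -35/9 (G = -4 + (-⅓)² = -4 + ⅑ = -35/9 ≈ -3.8889)
(-11 + G)*(-497) = (-11 - 35/9)*(-497) = -134/9*(-497) = 66598/9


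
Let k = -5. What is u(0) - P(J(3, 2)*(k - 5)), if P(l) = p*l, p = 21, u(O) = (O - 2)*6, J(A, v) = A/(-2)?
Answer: -327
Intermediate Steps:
J(A, v) = -A/2 (J(A, v) = A*(-½) = -A/2)
u(O) = -12 + 6*O (u(O) = (-2 + O)*6 = -12 + 6*O)
P(l) = 21*l
u(0) - P(J(3, 2)*(k - 5)) = (-12 + 6*0) - 21*(-½*3)*(-5 - 5) = (-12 + 0) - 21*(-3/2*(-10)) = -12 - 21*15 = -12 - 1*315 = -12 - 315 = -327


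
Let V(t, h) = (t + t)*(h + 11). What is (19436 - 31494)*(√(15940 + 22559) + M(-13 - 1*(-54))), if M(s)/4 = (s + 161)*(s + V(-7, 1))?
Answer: 1237343728 - 12058*√38499 ≈ 1.2350e+9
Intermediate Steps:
V(t, h) = 2*t*(11 + h) (V(t, h) = (2*t)*(11 + h) = 2*t*(11 + h))
M(s) = 4*(-168 + s)*(161 + s) (M(s) = 4*((s + 161)*(s + 2*(-7)*(11 + 1))) = 4*((161 + s)*(s + 2*(-7)*12)) = 4*((161 + s)*(s - 168)) = 4*((161 + s)*(-168 + s)) = 4*((-168 + s)*(161 + s)) = 4*(-168 + s)*(161 + s))
(19436 - 31494)*(√(15940 + 22559) + M(-13 - 1*(-54))) = (19436 - 31494)*(√(15940 + 22559) + (-108192 - 28*(-13 - 1*(-54)) + 4*(-13 - 1*(-54))²)) = -12058*(√38499 + (-108192 - 28*(-13 + 54) + 4*(-13 + 54)²)) = -12058*(√38499 + (-108192 - 28*41 + 4*41²)) = -12058*(√38499 + (-108192 - 1148 + 4*1681)) = -12058*(√38499 + (-108192 - 1148 + 6724)) = -12058*(√38499 - 102616) = -12058*(-102616 + √38499) = 1237343728 - 12058*√38499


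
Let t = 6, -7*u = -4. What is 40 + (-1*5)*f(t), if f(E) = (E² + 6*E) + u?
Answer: -2260/7 ≈ -322.86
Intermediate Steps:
u = 4/7 (u = -⅐*(-4) = 4/7 ≈ 0.57143)
f(E) = 4/7 + E² + 6*E (f(E) = (E² + 6*E) + 4/7 = 4/7 + E² + 6*E)
40 + (-1*5)*f(t) = 40 + (-1*5)*(4/7 + 6² + 6*6) = 40 - 5*(4/7 + 36 + 36) = 40 - 5*508/7 = 40 - 2540/7 = -2260/7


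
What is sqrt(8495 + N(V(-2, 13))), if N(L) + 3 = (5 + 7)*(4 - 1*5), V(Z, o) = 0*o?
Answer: 4*sqrt(530) ≈ 92.087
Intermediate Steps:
V(Z, o) = 0
N(L) = -15 (N(L) = -3 + (5 + 7)*(4 - 1*5) = -3 + 12*(4 - 5) = -3 + 12*(-1) = -3 - 12 = -15)
sqrt(8495 + N(V(-2, 13))) = sqrt(8495 - 15) = sqrt(8480) = 4*sqrt(530)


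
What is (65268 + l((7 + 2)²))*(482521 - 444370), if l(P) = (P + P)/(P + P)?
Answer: 2490077619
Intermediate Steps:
l(P) = 1 (l(P) = (2*P)/((2*P)) = (2*P)*(1/(2*P)) = 1)
(65268 + l((7 + 2)²))*(482521 - 444370) = (65268 + 1)*(482521 - 444370) = 65269*38151 = 2490077619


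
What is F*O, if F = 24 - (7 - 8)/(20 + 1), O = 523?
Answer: 264115/21 ≈ 12577.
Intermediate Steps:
F = 505/21 (F = 24 - (-1)/21 = 24 - 1*(-1/21) = 24 + 1/21 = 505/21 ≈ 24.048)
F*O = (505/21)*523 = 264115/21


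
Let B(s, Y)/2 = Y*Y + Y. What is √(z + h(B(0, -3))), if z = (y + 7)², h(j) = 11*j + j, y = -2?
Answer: 13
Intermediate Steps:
B(s, Y) = 2*Y + 2*Y² (B(s, Y) = 2*(Y*Y + Y) = 2*(Y² + Y) = 2*(Y + Y²) = 2*Y + 2*Y²)
h(j) = 12*j
z = 25 (z = (-2 + 7)² = 5² = 25)
√(z + h(B(0, -3))) = √(25 + 12*(2*(-3)*(1 - 3))) = √(25 + 12*(2*(-3)*(-2))) = √(25 + 12*12) = √(25 + 144) = √169 = 13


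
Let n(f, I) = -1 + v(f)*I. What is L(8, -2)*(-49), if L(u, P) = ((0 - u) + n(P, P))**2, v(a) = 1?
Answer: -5929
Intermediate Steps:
n(f, I) = -1 + I (n(f, I) = -1 + 1*I = -1 + I)
L(u, P) = (-1 + P - u)**2 (L(u, P) = ((0 - u) + (-1 + P))**2 = (-u + (-1 + P))**2 = (-1 + P - u)**2)
L(8, -2)*(-49) = (1 + 8 - 1*(-2))**2*(-49) = (1 + 8 + 2)**2*(-49) = 11**2*(-49) = 121*(-49) = -5929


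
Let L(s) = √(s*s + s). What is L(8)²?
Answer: 72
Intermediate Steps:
L(s) = √(s + s²) (L(s) = √(s² + s) = √(s + s²))
L(8)² = (√(8*(1 + 8)))² = (√(8*9))² = (√72)² = (6*√2)² = 72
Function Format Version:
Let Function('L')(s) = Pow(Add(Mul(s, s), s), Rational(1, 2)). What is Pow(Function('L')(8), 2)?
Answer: 72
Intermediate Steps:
Function('L')(s) = Pow(Add(s, Pow(s, 2)), Rational(1, 2)) (Function('L')(s) = Pow(Add(Pow(s, 2), s), Rational(1, 2)) = Pow(Add(s, Pow(s, 2)), Rational(1, 2)))
Pow(Function('L')(8), 2) = Pow(Pow(Mul(8, Add(1, 8)), Rational(1, 2)), 2) = Pow(Pow(Mul(8, 9), Rational(1, 2)), 2) = Pow(Pow(72, Rational(1, 2)), 2) = Pow(Mul(6, Pow(2, Rational(1, 2))), 2) = 72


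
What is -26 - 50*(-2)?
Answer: 74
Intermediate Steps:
-26 - 50*(-2) = -26 + 100 = 74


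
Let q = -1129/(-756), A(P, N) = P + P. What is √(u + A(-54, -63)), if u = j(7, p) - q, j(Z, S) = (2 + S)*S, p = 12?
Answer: √928851/126 ≈ 7.6490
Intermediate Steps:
A(P, N) = 2*P
j(Z, S) = S*(2 + S)
q = 1129/756 (q = -1129*(-1/756) = 1129/756 ≈ 1.4934)
u = 125879/756 (u = 12*(2 + 12) - 1*1129/756 = 12*14 - 1129/756 = 168 - 1129/756 = 125879/756 ≈ 166.51)
√(u + A(-54, -63)) = √(125879/756 + 2*(-54)) = √(125879/756 - 108) = √(44231/756) = √928851/126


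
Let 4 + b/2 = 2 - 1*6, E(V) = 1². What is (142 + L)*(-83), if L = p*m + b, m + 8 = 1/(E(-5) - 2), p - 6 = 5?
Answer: -2241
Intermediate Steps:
E(V) = 1
p = 11 (p = 6 + 5 = 11)
b = -16 (b = -8 + 2*(2 - 1*6) = -8 + 2*(2 - 6) = -8 + 2*(-4) = -8 - 8 = -16)
m = -9 (m = -8 + 1/(1 - 2) = -8 + 1/(-1) = -8 - 1 = -9)
L = -115 (L = 11*(-9) - 16 = -99 - 16 = -115)
(142 + L)*(-83) = (142 - 115)*(-83) = 27*(-83) = -2241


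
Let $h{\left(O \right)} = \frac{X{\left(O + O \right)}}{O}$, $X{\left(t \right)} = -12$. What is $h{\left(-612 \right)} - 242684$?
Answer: $- \frac{12376883}{51} \approx -2.4268 \cdot 10^{5}$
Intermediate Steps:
$h{\left(O \right)} = - \frac{12}{O}$
$h{\left(-612 \right)} - 242684 = - \frac{12}{-612} - 242684 = \left(-12\right) \left(- \frac{1}{612}\right) - 242684 = \frac{1}{51} - 242684 = - \frac{12376883}{51}$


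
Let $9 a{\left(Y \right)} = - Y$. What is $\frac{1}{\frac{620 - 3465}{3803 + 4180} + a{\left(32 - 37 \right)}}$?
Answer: $\frac{2661}{530} \approx 5.0208$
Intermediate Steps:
$a{\left(Y \right)} = - \frac{Y}{9}$ ($a{\left(Y \right)} = \frac{\left(-1\right) Y}{9} = - \frac{Y}{9}$)
$\frac{1}{\frac{620 - 3465}{3803 + 4180} + a{\left(32 - 37 \right)}} = \frac{1}{\frac{620 - 3465}{3803 + 4180} - \frac{32 - 37}{9}} = \frac{1}{- \frac{2845}{7983} - \frac{32 - 37}{9}} = \frac{1}{\left(-2845\right) \frac{1}{7983} - - \frac{5}{9}} = \frac{1}{- \frac{2845}{7983} + \frac{5}{9}} = \frac{1}{\frac{530}{2661}} = \frac{2661}{530}$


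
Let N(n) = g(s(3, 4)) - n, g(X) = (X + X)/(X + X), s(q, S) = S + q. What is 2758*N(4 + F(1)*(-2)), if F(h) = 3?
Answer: 8274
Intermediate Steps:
g(X) = 1 (g(X) = (2*X)/((2*X)) = (2*X)*(1/(2*X)) = 1)
N(n) = 1 - n
2758*N(4 + F(1)*(-2)) = 2758*(1 - (4 + 3*(-2))) = 2758*(1 - (4 - 6)) = 2758*(1 - 1*(-2)) = 2758*(1 + 2) = 2758*3 = 8274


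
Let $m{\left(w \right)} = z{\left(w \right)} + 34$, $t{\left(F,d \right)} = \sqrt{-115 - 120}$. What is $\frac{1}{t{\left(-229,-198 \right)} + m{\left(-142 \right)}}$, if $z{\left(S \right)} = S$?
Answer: $- \frac{108}{11899} - \frac{i \sqrt{235}}{11899} \approx -0.0090764 - 0.0012883 i$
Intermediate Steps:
$t{\left(F,d \right)} = i \sqrt{235}$ ($t{\left(F,d \right)} = \sqrt{-235} = i \sqrt{235}$)
$m{\left(w \right)} = 34 + w$ ($m{\left(w \right)} = w + 34 = 34 + w$)
$\frac{1}{t{\left(-229,-198 \right)} + m{\left(-142 \right)}} = \frac{1}{i \sqrt{235} + \left(34 - 142\right)} = \frac{1}{i \sqrt{235} - 108} = \frac{1}{-108 + i \sqrt{235}}$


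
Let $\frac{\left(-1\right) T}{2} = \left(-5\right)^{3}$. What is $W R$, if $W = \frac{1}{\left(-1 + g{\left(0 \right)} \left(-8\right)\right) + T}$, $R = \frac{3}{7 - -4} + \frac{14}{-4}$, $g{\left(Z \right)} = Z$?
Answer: $- \frac{71}{5478} \approx -0.012961$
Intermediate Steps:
$T = 250$ ($T = - 2 \left(-5\right)^{3} = \left(-2\right) \left(-125\right) = 250$)
$R = - \frac{71}{22}$ ($R = \frac{3}{7 + 4} + 14 \left(- \frac{1}{4}\right) = \frac{3}{11} - \frac{7}{2} = - \frac{71}{22} \approx -3.2273$)
$W = \frac{1}{249}$ ($W = \frac{1}{\left(-1 + 0 \left(-8\right)\right) + 250} = \frac{1}{\left(-1 + 0\right) + 250} = \frac{1}{-1 + 250} = \frac{1}{249} \approx 0.0040161$)
$W R = \frac{1}{249} \left(- \frac{71}{22}\right) = - \frac{71}{5478}$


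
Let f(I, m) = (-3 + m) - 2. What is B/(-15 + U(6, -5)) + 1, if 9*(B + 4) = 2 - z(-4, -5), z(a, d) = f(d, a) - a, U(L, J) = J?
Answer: 209/180 ≈ 1.1611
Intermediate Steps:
f(I, m) = -5 + m
z(a, d) = -5 (z(a, d) = (-5 + a) - a = -5)
B = -29/9 (B = -4 + (2 - 1*(-5))/9 = -4 + (2 + 5)/9 = -4 + (1/9)*7 = -4 + 7/9 = -29/9 ≈ -3.2222)
B/(-15 + U(6, -5)) + 1 = -29/(9*(-15 - 5)) + 1 = -29/9/(-20) + 1 = -29/9*(-1/20) + 1 = 29/180 + 1 = 209/180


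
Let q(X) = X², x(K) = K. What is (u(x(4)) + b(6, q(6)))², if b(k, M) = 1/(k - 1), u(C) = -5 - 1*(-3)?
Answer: 81/25 ≈ 3.2400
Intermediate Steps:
u(C) = -2 (u(C) = -5 + 3 = -2)
b(k, M) = 1/(-1 + k)
(u(x(4)) + b(6, q(6)))² = (-2 + 1/(-1 + 6))² = (-2 + 1/5)² = (-2 + ⅕)² = (-9/5)² = 81/25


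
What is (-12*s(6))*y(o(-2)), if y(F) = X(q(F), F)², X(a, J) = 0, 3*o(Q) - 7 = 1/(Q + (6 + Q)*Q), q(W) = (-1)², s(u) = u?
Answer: 0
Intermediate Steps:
q(W) = 1
o(Q) = 7/3 + 1/(3*(Q + Q*(6 + Q))) (o(Q) = 7/3 + 1/(3*(Q + (6 + Q)*Q)) = 7/3 + 1/(3*(Q + Q*(6 + Q))))
y(F) = 0 (y(F) = 0² = 0)
(-12*s(6))*y(o(-2)) = -12*6*0 = -72*0 = 0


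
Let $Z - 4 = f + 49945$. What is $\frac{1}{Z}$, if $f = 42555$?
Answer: $\frac{1}{92504} \approx 1.081 \cdot 10^{-5}$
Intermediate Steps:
$Z = 92504$ ($Z = 4 + \left(42555 + 49945\right) = 4 + 92500 = 92504$)
$\frac{1}{Z} = \frac{1}{92504}$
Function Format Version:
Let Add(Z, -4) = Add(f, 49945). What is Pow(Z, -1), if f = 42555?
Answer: Rational(1, 92504) ≈ 1.0810e-5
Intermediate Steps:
Z = 92504 (Z = Add(4, Add(42555, 49945)) = Add(4, 92500) = 92504)
Pow(Z, -1) = Pow(92504, -1) = Rational(1, 92504)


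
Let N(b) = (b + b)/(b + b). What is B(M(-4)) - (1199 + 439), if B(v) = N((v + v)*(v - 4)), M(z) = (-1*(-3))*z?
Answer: -1637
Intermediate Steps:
M(z) = 3*z
N(b) = 1 (N(b) = (2*b)/((2*b)) = (2*b)*(1/(2*b)) = 1)
B(v) = 1
B(M(-4)) - (1199 + 439) = 1 - (1199 + 439) = 1 - 1*1638 = 1 - 1638 = -1637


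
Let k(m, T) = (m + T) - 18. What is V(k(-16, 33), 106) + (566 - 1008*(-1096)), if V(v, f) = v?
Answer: 1105333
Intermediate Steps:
k(m, T) = -18 + T + m (k(m, T) = (T + m) - 18 = -18 + T + m)
V(k(-16, 33), 106) + (566 - 1008*(-1096)) = (-18 + 33 - 16) + (566 - 1008*(-1096)) = -1 + (566 + 1104768) = -1 + 1105334 = 1105333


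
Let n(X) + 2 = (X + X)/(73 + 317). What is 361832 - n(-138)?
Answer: 23519256/65 ≈ 3.6183e+5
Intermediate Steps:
n(X) = -2 + X/195 (n(X) = -2 + (X + X)/(73 + 317) = -2 + (2*X)/390 = -2 + (2*X)*(1/390) = -2 + X/195)
361832 - n(-138) = 361832 - (-2 + (1/195)*(-138)) = 361832 - (-2 - 46/65) = 361832 - 1*(-176/65) = 361832 + 176/65 = 23519256/65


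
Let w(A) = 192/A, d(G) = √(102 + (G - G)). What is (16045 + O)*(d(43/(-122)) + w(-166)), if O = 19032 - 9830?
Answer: -2423712/83 + 25247*√102 ≈ 2.2578e+5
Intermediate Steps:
d(G) = √102 (d(G) = √(102 + 0) = √102)
O = 9202
(16045 + O)*(d(43/(-122)) + w(-166)) = (16045 + 9202)*(√102 + 192/(-166)) = 25247*(√102 + 192*(-1/166)) = 25247*(√102 - 96/83) = 25247*(-96/83 + √102) = -2423712/83 + 25247*√102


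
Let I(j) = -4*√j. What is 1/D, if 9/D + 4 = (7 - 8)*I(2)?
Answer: -4/9 + 4*√2/9 ≈ 0.18409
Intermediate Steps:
D = 9/(-4 + 4*√2) (D = 9/(-4 + (7 - 8)*(-4*√2)) = 9/(-4 - (-4)*√2) = 9/(-4 + 4*√2) ≈ 5.4320)
1/D = 1/(9/4 + 9*√2/4)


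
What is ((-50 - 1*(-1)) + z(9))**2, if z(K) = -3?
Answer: 2704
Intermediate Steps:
((-50 - 1*(-1)) + z(9))**2 = ((-50 - 1*(-1)) - 3)**2 = ((-50 + 1) - 3)**2 = (-49 - 3)**2 = (-52)**2 = 2704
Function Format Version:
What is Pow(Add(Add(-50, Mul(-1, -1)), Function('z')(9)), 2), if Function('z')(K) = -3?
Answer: 2704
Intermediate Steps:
Pow(Add(Add(-50, Mul(-1, -1)), Function('z')(9)), 2) = Pow(Add(Add(-50, Mul(-1, -1)), -3), 2) = Pow(Add(Add(-50, 1), -3), 2) = Pow(Add(-49, -3), 2) = Pow(-52, 2) = 2704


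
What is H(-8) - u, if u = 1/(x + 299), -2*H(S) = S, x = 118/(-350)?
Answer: 208889/52266 ≈ 3.9967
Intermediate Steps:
x = -59/175 (x = 118*(-1/350) = -59/175 ≈ -0.33714)
H(S) = -S/2
u = 175/52266 (u = 1/(-59/175 + 299) = 1/(52266/175) = 175/52266 ≈ 0.0033483)
H(-8) - u = -1/2*(-8) - 1*175/52266 = 4 - 175/52266 = 208889/52266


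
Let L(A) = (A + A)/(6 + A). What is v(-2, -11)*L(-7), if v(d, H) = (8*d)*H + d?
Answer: 2436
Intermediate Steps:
v(d, H) = d + 8*H*d (v(d, H) = 8*H*d + d = d + 8*H*d)
L(A) = 2*A/(6 + A) (L(A) = (2*A)/(6 + A) = 2*A/(6 + A))
v(-2, -11)*L(-7) = (-2*(1 + 8*(-11)))*(2*(-7)/(6 - 7)) = (-2*(1 - 88))*(2*(-7)/(-1)) = (-2*(-87))*(2*(-7)*(-1)) = 174*14 = 2436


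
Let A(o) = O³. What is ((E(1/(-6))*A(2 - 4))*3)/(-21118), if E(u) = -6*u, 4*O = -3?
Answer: 81/1351552 ≈ 5.9931e-5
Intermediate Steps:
O = -¾ (O = (¼)*(-3) = -¾ ≈ -0.75000)
A(o) = -27/64 (A(o) = (-¾)³ = -27/64)
((E(1/(-6))*A(2 - 4))*3)/(-21118) = ((-6/(-6)*(-27/64))*3)/(-21118) = ((-6*(-1)/6*(-27/64))*3)*(-1/21118) = ((-6*(-⅙)*(-27/64))*3)*(-1/21118) = ((1*(-27/64))*3)*(-1/21118) = -27/64*3*(-1/21118) = -81/64*(-1/21118) = 81/1351552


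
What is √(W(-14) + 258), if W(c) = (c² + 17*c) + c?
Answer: √202 ≈ 14.213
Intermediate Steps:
W(c) = c² + 18*c
√(W(-14) + 258) = √(-14*(18 - 14) + 258) = √(-14*4 + 258) = √(-56 + 258) = √202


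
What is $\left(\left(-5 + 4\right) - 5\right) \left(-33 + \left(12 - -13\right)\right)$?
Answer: $48$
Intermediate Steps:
$\left(\left(-5 + 4\right) - 5\right) \left(-33 + \left(12 - -13\right)\right) = \left(-1 - 5\right) \left(-33 + \left(12 + 13\right)\right) = - 6 \left(-33 + 25\right) = \left(-6\right) \left(-8\right) = 48$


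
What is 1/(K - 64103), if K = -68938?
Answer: -1/133041 ≈ -7.5165e-6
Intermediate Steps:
1/(K - 64103) = 1/(-68938 - 64103) = 1/(-133041) = -1/133041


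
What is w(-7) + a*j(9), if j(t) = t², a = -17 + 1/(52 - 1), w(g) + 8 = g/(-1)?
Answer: -23399/17 ≈ -1376.4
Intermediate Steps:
w(g) = -8 - g (w(g) = -8 + g/(-1) = -8 + g*(-1) = -8 - g)
a = -866/51 (a = -17 + 1/51 = -866/51 ≈ -16.980)
w(-7) + a*j(9) = (-8 - 1*(-7)) - 866/51*9² = (-8 + 7) - 866/51*81 = -1 - 23382/17 = -23399/17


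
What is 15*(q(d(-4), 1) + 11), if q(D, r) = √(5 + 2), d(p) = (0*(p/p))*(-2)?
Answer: 165 + 15*√7 ≈ 204.69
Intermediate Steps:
d(p) = 0 (d(p) = (0*1)*(-2) = 0*(-2) = 0)
q(D, r) = √7
15*(q(d(-4), 1) + 11) = 15*(√7 + 11) = 15*(11 + √7) = 165 + 15*√7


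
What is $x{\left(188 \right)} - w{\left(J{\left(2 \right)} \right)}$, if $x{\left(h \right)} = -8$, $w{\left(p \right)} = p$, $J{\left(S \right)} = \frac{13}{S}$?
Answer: $- \frac{29}{2} \approx -14.5$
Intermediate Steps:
$x{\left(188 \right)} - w{\left(J{\left(2 \right)} \right)} = -8 - \frac{13}{2} = - \frac{29}{2}$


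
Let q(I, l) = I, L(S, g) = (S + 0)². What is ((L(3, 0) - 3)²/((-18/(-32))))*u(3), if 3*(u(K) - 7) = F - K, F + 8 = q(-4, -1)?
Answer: 128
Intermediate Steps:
L(S, g) = S²
F = -12 (F = -8 - 4 = -12)
u(K) = 3 - K/3 (u(K) = 7 + (-12 - K)/3 = 7 + (-4 - K/3) = 3 - K/3)
((L(3, 0) - 3)²/((-18/(-32))))*u(3) = ((3² - 3)²/((-18/(-32))))*(3 - ⅓*3) = ((9 - 3)²/((-18*(-1/32))))*(3 - 1) = (6²/(9/16))*2 = ((16/9)*36)*2 = 64*2 = 128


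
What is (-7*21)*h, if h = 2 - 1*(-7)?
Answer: -1323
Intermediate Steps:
h = 9 (h = 2 + 7 = 9)
(-7*21)*h = -7*21*9 = -147*9 = -1323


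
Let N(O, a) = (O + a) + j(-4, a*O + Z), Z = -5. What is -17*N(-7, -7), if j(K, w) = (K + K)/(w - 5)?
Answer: 9418/39 ≈ 241.49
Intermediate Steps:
j(K, w) = 2*K/(-5 + w) (j(K, w) = (2*K)/(-5 + w) = 2*K/(-5 + w))
N(O, a) = O + a - 8/(-10 + O*a) (N(O, a) = (O + a) + 2*(-4)/(-5 + (a*O - 5)) = (O + a) + 2*(-4)/(-5 + (O*a - 5)) = (O + a) + 2*(-4)/(-5 + (-5 + O*a)) = (O + a) + 2*(-4)/(-10 + O*a) = (O + a) - 8/(-10 + O*a) = O + a - 8/(-10 + O*a))
-17*N(-7, -7) = -17*(-8 + (-10 - 7*(-7))*(-7 - 7))/(-10 - 7*(-7)) = -17*(-8 + (-10 + 49)*(-14))/(-10 + 49) = -17*(-8 + 39*(-14))/39 = -17*(-8 - 546)/39 = -17*(-554)/39 = -17*(-554/39) = 9418/39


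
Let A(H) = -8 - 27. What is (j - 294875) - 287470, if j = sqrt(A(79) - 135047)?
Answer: -582345 + I*sqrt(135082) ≈ -5.8235e+5 + 367.54*I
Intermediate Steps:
A(H) = -35
j = I*sqrt(135082) (j = sqrt(-35 - 135047) = sqrt(-135082) = I*sqrt(135082) ≈ 367.54*I)
(j - 294875) - 287470 = (I*sqrt(135082) - 294875) - 287470 = (-294875 + I*sqrt(135082)) - 287470 = -582345 + I*sqrt(135082)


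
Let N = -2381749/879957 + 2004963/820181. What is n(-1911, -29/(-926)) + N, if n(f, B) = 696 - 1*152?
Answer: 392428678596070/721724012217 ≈ 543.74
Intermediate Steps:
n(f, B) = 544 (n(f, B) = 696 - 152 = 544)
N = -189184049978/721724012217 (N = -2381749*1/879957 + 2004963*(1/820181) = -2381749/879957 + 2004963/820181 = -189184049978/721724012217 ≈ -0.26213)
n(-1911, -29/(-926)) + N = 544 - 189184049978/721724012217 = 392428678596070/721724012217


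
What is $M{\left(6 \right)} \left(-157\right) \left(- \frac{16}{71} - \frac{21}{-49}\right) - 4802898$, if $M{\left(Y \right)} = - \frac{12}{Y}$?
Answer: $- \frac{2387008592}{497} \approx -4.8028 \cdot 10^{6}$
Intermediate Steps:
$M{\left(6 \right)} \left(-157\right) \left(- \frac{16}{71} - \frac{21}{-49}\right) - 4802898 = - \frac{12}{6} \left(-157\right) \left(- \frac{16}{71} - \frac{21}{-49}\right) - 4802898 = \left(-12\right) \frac{1}{6} \left(-157\right) \left(\left(-16\right) \frac{1}{71} - - \frac{3}{7}\right) - 4802898 = \left(-2\right) \left(-157\right) \left(- \frac{16}{71} + \frac{3}{7}\right) - 4802898 = 314 \cdot \frac{101}{497} - 4802898 = \frac{31714}{497} - 4802898 = - \frac{2387008592}{497}$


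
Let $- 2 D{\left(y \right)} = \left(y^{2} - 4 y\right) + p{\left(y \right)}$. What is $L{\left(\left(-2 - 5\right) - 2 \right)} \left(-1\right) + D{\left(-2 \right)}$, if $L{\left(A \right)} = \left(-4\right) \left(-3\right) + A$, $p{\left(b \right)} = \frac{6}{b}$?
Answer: $- \frac{15}{2} \approx -7.5$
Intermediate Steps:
$L{\left(A \right)} = 12 + A$
$D{\left(y \right)} = - \frac{3}{y} + 2 y - \frac{y^{2}}{2}$ ($D{\left(y \right)} = - \frac{\left(y^{2} - 4 y\right) + \frac{6}{y}}{2} = - \frac{y^{2} - 4 y + \frac{6}{y}}{2} = - \frac{3}{y} + 2 y - \frac{y^{2}}{2}$)
$L{\left(\left(-2 - 5\right) - 2 \right)} \left(-1\right) + D{\left(-2 \right)} = \left(12 - 9\right) \left(-1\right) + \frac{-6 + \left(-2\right)^{2} \left(4 - -2\right)}{2 \left(-2\right)} = \left(12 - 9\right) \left(-1\right) + \frac{1}{2} \left(- \frac{1}{2}\right) \left(-6 + 4 \left(4 + 2\right)\right) = \left(12 - 9\right) \left(-1\right) + \frac{1}{2} \left(- \frac{1}{2}\right) \left(-6 + 4 \cdot 6\right) = 3 \left(-1\right) + \frac{1}{2} \left(- \frac{1}{2}\right) \left(-6 + 24\right) = -3 + \frac{1}{2} \left(- \frac{1}{2}\right) 18 = -3 - \frac{9}{2} = - \frac{15}{2}$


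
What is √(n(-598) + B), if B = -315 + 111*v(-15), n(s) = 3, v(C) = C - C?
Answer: 2*I*√78 ≈ 17.664*I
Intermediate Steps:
v(C) = 0
B = -315 (B = -315 + 111*0 = -315 + 0 = -315)
√(n(-598) + B) = √(3 - 315) = √(-312) = 2*I*√78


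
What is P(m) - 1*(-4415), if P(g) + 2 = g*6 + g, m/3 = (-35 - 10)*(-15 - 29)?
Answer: 45993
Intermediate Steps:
m = 5940 (m = 3*((-35 - 10)*(-15 - 29)) = 3*(-45*(-44)) = 3*1980 = 5940)
P(g) = -2 + 7*g (P(g) = -2 + (g*6 + g) = -2 + (6*g + g) = -2 + 7*g)
P(m) - 1*(-4415) = (-2 + 7*5940) - 1*(-4415) = (-2 + 41580) + 4415 = 41578 + 4415 = 45993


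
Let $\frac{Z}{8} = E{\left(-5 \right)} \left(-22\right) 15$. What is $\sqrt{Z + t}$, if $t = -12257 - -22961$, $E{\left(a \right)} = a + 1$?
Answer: $4 \sqrt{1329} \approx 145.82$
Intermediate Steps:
$E{\left(a \right)} = 1 + a$
$t = 10704$ ($t = -12257 + 22961 = 10704$)
$Z = 10560$ ($Z = 8 \left(1 - 5\right) \left(-22\right) 15 = 8 \left(-4\right) \left(-22\right) 15 = 8 \cdot 88 \cdot 15 = 8 \cdot 1320 = 10560$)
$\sqrt{Z + t} = \sqrt{10560 + 10704} = \sqrt{21264} = 4 \sqrt{1329}$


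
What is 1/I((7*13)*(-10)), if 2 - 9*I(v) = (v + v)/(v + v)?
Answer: 9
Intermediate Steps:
I(v) = ⅑ (I(v) = 2/9 - (v + v)/(9*(v + v)) = 2/9 - 2*v/(9*(2*v)) = 2/9 - 2*v*1/(2*v)/9 = 2/9 - ⅑*1 = 2/9 - ⅑ = ⅑)
1/I((7*13)*(-10)) = 1/(⅑) = 9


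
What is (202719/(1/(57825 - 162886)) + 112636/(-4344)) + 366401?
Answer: -23129079009547/1086 ≈ -2.1297e+10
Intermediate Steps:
(202719/(1/(57825 - 162886)) + 112636/(-4344)) + 366401 = (202719/(1/(-105061)) + 112636*(-1/4344)) + 366401 = (202719/(-1/105061) - 28159/1086) + 366401 = (202719*(-105061) - 28159/1086) + 366401 = (-21297860859 - 28159/1086) + 366401 = -23129476921033/1086 + 366401 = -23129079009547/1086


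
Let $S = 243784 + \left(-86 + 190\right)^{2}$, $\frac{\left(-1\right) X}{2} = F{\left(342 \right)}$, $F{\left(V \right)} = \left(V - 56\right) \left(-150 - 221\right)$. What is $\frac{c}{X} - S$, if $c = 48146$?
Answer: $- \frac{3859223361}{15158} \approx -2.546 \cdot 10^{5}$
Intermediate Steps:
$F{\left(V \right)} = 20776 - 371 V$ ($F{\left(V \right)} = \left(-56 + V\right) \left(-371\right) = 20776 - 371 V$)
$X = 212212$ ($X = - 2 \left(20776 - 126882\right) = \left(-2\right) \left(-106106\right) = 212212$)
$S = 254600$ ($S = 243784 + 104^{2} = 243784 + 10816 = 254600$)
$\frac{c}{X} - S = \frac{48146}{212212} - 254600 = 48146 \cdot \frac{1}{212212} - 254600 = \frac{3439}{15158} - 254600 = - \frac{3859223361}{15158}$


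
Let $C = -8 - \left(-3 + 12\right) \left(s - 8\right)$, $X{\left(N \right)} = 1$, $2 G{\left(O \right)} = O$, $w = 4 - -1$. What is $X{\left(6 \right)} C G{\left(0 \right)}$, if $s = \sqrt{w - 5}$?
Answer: $0$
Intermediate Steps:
$w = 5$ ($w = 4 + 1 = 5$)
$G{\left(O \right)} = \frac{O}{2}$
$s = 0$ ($s = \sqrt{5 - 5} = \sqrt{0} = 0$)
$C = 64$ ($C = -8 - \left(-3 + 12\right) \left(0 - 8\right) = -8 - 9 \left(-8\right) = -8 - -72 = -8 + 72 = 64$)
$X{\left(6 \right)} C G{\left(0 \right)} = 1 \cdot 64 \cdot \frac{1}{2} \cdot 0 = 64 \cdot 0 = 0$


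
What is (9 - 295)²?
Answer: 81796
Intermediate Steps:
(9 - 295)² = (-286)² = 81796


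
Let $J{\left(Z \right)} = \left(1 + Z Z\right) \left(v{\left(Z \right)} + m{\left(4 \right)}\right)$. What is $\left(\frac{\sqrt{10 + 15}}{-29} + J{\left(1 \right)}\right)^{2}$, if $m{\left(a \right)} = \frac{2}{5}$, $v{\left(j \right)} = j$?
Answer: $\frac{145161}{21025} \approx 6.9042$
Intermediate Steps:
$m{\left(a \right)} = \frac{2}{5}$ ($m{\left(a \right)} = 2 \cdot \frac{1}{5} = \frac{2}{5}$)
$J{\left(Z \right)} = \left(1 + Z^{2}\right) \left(\frac{2}{5} + Z\right)$ ($J{\left(Z \right)} = \left(1 + Z Z\right) \left(Z + \frac{2}{5}\right) = \left(1 + Z^{2}\right) \left(\frac{2}{5} + Z\right)$)
$\left(\frac{\sqrt{10 + 15}}{-29} + J{\left(1 \right)}\right)^{2} = \left(\frac{\sqrt{10 + 15}}{-29} + \left(\frac{2}{5} + 1 + 1^{3} + \frac{2 \cdot 1^{2}}{5}\right)\right)^{2} = \left(\sqrt{25} \left(- \frac{1}{29}\right) + \left(\frac{2}{5} + 1 + 1 + \frac{2}{5} \cdot 1\right)\right)^{2} = \left(5 \left(- \frac{1}{29}\right) + \left(\frac{2}{5} + 1 + 1 + \frac{2}{5}\right)\right)^{2} = \left(- \frac{5}{29} + \frac{14}{5}\right)^{2} = \left(\frac{381}{145}\right)^{2} = \frac{145161}{21025}$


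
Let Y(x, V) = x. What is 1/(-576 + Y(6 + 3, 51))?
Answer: -1/567 ≈ -0.0017637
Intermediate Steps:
1/(-576 + Y(6 + 3, 51)) = 1/(-576 + (6 + 3)) = 1/(-576 + 9) = 1/(-567) = -1/567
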